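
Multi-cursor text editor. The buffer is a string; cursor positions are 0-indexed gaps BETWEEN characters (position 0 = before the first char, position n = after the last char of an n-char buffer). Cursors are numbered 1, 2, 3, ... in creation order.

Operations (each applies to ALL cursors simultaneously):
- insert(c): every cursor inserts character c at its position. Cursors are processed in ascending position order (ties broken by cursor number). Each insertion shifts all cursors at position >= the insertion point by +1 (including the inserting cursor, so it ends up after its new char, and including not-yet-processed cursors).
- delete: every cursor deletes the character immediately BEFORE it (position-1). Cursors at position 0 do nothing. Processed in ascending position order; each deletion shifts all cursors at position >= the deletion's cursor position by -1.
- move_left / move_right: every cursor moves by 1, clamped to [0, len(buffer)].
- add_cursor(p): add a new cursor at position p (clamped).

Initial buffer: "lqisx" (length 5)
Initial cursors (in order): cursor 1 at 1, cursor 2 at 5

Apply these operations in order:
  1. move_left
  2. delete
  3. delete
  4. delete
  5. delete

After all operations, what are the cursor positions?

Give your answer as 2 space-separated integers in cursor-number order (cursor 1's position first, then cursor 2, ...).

After op 1 (move_left): buffer="lqisx" (len 5), cursors c1@0 c2@4, authorship .....
After op 2 (delete): buffer="lqix" (len 4), cursors c1@0 c2@3, authorship ....
After op 3 (delete): buffer="lqx" (len 3), cursors c1@0 c2@2, authorship ...
After op 4 (delete): buffer="lx" (len 2), cursors c1@0 c2@1, authorship ..
After op 5 (delete): buffer="x" (len 1), cursors c1@0 c2@0, authorship .

Answer: 0 0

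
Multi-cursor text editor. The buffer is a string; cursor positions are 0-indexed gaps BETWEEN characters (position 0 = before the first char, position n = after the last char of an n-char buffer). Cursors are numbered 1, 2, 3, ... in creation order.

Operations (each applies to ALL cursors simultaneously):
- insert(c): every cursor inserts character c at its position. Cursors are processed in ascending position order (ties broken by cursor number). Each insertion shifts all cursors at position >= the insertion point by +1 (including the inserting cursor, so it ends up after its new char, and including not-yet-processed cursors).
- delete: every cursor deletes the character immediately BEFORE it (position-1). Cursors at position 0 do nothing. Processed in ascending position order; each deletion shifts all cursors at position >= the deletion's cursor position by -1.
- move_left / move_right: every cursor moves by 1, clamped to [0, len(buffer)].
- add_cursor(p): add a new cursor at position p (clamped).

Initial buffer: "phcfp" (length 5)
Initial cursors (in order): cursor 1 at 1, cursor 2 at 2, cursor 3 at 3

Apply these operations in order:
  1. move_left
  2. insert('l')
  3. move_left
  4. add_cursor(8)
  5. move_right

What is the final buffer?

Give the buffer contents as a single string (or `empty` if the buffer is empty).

Answer: lplhlcfp

Derivation:
After op 1 (move_left): buffer="phcfp" (len 5), cursors c1@0 c2@1 c3@2, authorship .....
After op 2 (insert('l')): buffer="lplhlcfp" (len 8), cursors c1@1 c2@3 c3@5, authorship 1.2.3...
After op 3 (move_left): buffer="lplhlcfp" (len 8), cursors c1@0 c2@2 c3@4, authorship 1.2.3...
After op 4 (add_cursor(8)): buffer="lplhlcfp" (len 8), cursors c1@0 c2@2 c3@4 c4@8, authorship 1.2.3...
After op 5 (move_right): buffer="lplhlcfp" (len 8), cursors c1@1 c2@3 c3@5 c4@8, authorship 1.2.3...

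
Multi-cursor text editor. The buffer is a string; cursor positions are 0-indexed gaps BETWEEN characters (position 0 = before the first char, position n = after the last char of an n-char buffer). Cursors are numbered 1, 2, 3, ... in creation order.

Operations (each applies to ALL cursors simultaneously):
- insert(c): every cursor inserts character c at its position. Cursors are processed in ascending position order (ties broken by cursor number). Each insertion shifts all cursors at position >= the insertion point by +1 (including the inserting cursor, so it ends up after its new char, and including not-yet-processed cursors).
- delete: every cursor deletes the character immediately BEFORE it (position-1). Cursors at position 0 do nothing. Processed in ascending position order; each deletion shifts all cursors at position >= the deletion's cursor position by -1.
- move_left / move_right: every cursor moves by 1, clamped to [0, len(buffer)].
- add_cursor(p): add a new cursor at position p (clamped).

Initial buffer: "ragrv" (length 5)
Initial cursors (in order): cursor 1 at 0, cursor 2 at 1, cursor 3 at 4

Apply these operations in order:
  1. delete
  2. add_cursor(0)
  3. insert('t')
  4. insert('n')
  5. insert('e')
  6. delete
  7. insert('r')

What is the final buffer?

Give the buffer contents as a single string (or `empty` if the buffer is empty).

Answer: tttnnnrrragtnrv

Derivation:
After op 1 (delete): buffer="agv" (len 3), cursors c1@0 c2@0 c3@2, authorship ...
After op 2 (add_cursor(0)): buffer="agv" (len 3), cursors c1@0 c2@0 c4@0 c3@2, authorship ...
After op 3 (insert('t')): buffer="tttagtv" (len 7), cursors c1@3 c2@3 c4@3 c3@6, authorship 124..3.
After op 4 (insert('n')): buffer="tttnnnagtnv" (len 11), cursors c1@6 c2@6 c4@6 c3@10, authorship 124124..33.
After op 5 (insert('e')): buffer="tttnnneeeagtnev" (len 15), cursors c1@9 c2@9 c4@9 c3@14, authorship 124124124..333.
After op 6 (delete): buffer="tttnnnagtnv" (len 11), cursors c1@6 c2@6 c4@6 c3@10, authorship 124124..33.
After op 7 (insert('r')): buffer="tttnnnrrragtnrv" (len 15), cursors c1@9 c2@9 c4@9 c3@14, authorship 124124124..333.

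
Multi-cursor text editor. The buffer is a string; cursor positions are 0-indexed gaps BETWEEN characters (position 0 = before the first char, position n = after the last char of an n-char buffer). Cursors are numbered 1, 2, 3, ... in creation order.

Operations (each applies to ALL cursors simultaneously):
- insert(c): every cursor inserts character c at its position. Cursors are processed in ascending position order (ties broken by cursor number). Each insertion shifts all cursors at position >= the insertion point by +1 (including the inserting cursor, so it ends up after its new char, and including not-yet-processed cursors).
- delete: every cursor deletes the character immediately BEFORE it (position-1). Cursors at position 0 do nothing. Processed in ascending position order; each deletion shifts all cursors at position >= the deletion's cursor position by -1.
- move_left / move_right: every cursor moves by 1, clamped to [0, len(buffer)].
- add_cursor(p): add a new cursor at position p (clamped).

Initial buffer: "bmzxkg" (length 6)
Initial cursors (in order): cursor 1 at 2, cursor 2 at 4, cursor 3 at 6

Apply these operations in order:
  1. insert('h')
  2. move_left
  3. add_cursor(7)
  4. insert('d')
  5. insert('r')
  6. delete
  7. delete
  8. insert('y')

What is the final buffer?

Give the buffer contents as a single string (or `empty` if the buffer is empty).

After op 1 (insert('h')): buffer="bmhzxhkgh" (len 9), cursors c1@3 c2@6 c3@9, authorship ..1..2..3
After op 2 (move_left): buffer="bmhzxhkgh" (len 9), cursors c1@2 c2@5 c3@8, authorship ..1..2..3
After op 3 (add_cursor(7)): buffer="bmhzxhkgh" (len 9), cursors c1@2 c2@5 c4@7 c3@8, authorship ..1..2..3
After op 4 (insert('d')): buffer="bmdhzxdhkdgdh" (len 13), cursors c1@3 c2@7 c4@10 c3@12, authorship ..11..22.4.33
After op 5 (insert('r')): buffer="bmdrhzxdrhkdrgdrh" (len 17), cursors c1@4 c2@9 c4@13 c3@16, authorship ..111..222.44.333
After op 6 (delete): buffer="bmdhzxdhkdgdh" (len 13), cursors c1@3 c2@7 c4@10 c3@12, authorship ..11..22.4.33
After op 7 (delete): buffer="bmhzxhkgh" (len 9), cursors c1@2 c2@5 c4@7 c3@8, authorship ..1..2..3
After op 8 (insert('y')): buffer="bmyhzxyhkygyh" (len 13), cursors c1@3 c2@7 c4@10 c3@12, authorship ..11..22.4.33

Answer: bmyhzxyhkygyh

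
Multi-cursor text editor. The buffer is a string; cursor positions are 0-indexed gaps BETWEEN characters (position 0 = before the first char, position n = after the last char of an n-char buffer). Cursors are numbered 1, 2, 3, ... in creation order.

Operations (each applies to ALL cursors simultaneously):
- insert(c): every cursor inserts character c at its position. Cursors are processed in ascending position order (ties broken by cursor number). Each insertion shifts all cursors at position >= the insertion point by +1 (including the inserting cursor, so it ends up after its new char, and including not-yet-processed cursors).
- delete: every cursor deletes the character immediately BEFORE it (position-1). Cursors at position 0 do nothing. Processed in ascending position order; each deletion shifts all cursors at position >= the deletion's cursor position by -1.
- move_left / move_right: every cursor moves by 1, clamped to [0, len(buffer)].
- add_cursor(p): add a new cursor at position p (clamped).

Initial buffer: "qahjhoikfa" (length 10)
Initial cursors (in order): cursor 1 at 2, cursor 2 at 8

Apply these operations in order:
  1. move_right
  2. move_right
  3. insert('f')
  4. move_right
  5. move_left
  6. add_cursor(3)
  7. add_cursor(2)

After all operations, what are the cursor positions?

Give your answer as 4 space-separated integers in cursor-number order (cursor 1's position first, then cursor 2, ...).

After op 1 (move_right): buffer="qahjhoikfa" (len 10), cursors c1@3 c2@9, authorship ..........
After op 2 (move_right): buffer="qahjhoikfa" (len 10), cursors c1@4 c2@10, authorship ..........
After op 3 (insert('f')): buffer="qahjfhoikfaf" (len 12), cursors c1@5 c2@12, authorship ....1......2
After op 4 (move_right): buffer="qahjfhoikfaf" (len 12), cursors c1@6 c2@12, authorship ....1......2
After op 5 (move_left): buffer="qahjfhoikfaf" (len 12), cursors c1@5 c2@11, authorship ....1......2
After op 6 (add_cursor(3)): buffer="qahjfhoikfaf" (len 12), cursors c3@3 c1@5 c2@11, authorship ....1......2
After op 7 (add_cursor(2)): buffer="qahjfhoikfaf" (len 12), cursors c4@2 c3@3 c1@5 c2@11, authorship ....1......2

Answer: 5 11 3 2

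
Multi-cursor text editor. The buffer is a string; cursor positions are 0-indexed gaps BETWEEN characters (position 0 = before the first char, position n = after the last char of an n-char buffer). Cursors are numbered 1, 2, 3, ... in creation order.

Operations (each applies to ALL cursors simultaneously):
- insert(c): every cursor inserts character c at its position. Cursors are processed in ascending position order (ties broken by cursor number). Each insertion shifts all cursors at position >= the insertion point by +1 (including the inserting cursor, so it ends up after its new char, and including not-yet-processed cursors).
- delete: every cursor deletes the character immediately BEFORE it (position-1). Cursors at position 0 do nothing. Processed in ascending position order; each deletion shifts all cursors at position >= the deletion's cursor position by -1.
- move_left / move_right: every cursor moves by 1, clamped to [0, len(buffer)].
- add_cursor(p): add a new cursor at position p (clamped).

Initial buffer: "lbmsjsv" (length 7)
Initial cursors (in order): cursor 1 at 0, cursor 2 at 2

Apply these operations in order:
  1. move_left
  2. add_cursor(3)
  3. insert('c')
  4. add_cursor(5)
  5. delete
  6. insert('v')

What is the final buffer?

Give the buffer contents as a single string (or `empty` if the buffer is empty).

Answer: vlvbvvsjsv

Derivation:
After op 1 (move_left): buffer="lbmsjsv" (len 7), cursors c1@0 c2@1, authorship .......
After op 2 (add_cursor(3)): buffer="lbmsjsv" (len 7), cursors c1@0 c2@1 c3@3, authorship .......
After op 3 (insert('c')): buffer="clcbmcsjsv" (len 10), cursors c1@1 c2@3 c3@6, authorship 1.2..3....
After op 4 (add_cursor(5)): buffer="clcbmcsjsv" (len 10), cursors c1@1 c2@3 c4@5 c3@6, authorship 1.2..3....
After op 5 (delete): buffer="lbsjsv" (len 6), cursors c1@0 c2@1 c3@2 c4@2, authorship ......
After op 6 (insert('v')): buffer="vlvbvvsjsv" (len 10), cursors c1@1 c2@3 c3@6 c4@6, authorship 1.2.34....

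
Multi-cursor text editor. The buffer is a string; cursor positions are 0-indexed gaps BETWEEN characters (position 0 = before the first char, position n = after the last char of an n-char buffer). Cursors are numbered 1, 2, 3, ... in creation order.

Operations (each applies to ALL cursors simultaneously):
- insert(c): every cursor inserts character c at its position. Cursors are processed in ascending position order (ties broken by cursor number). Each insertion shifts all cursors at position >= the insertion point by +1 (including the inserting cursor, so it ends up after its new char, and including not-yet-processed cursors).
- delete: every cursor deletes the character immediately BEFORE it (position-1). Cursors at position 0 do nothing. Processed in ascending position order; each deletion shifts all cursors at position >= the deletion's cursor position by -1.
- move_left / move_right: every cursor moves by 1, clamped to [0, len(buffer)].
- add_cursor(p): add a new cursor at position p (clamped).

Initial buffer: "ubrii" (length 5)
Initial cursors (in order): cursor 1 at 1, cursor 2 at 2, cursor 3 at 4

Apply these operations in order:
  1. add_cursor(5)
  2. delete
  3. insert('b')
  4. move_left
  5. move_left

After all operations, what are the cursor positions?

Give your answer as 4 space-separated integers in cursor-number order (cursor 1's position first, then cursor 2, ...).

Answer: 0 0 3 3

Derivation:
After op 1 (add_cursor(5)): buffer="ubrii" (len 5), cursors c1@1 c2@2 c3@4 c4@5, authorship .....
After op 2 (delete): buffer="r" (len 1), cursors c1@0 c2@0 c3@1 c4@1, authorship .
After op 3 (insert('b')): buffer="bbrbb" (len 5), cursors c1@2 c2@2 c3@5 c4@5, authorship 12.34
After op 4 (move_left): buffer="bbrbb" (len 5), cursors c1@1 c2@1 c3@4 c4@4, authorship 12.34
After op 5 (move_left): buffer="bbrbb" (len 5), cursors c1@0 c2@0 c3@3 c4@3, authorship 12.34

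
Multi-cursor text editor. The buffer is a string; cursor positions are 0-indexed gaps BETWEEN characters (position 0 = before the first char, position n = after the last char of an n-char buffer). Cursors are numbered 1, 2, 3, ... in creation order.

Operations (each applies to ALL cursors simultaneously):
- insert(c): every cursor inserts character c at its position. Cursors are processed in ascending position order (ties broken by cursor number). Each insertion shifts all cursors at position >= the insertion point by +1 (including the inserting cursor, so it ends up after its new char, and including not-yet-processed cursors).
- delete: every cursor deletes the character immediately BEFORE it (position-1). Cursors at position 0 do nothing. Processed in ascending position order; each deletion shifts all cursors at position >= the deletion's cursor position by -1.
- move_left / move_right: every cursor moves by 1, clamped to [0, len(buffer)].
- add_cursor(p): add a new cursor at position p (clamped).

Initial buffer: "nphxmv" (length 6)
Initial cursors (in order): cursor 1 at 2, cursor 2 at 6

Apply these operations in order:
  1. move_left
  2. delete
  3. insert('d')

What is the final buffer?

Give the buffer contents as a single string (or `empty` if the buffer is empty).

After op 1 (move_left): buffer="nphxmv" (len 6), cursors c1@1 c2@5, authorship ......
After op 2 (delete): buffer="phxv" (len 4), cursors c1@0 c2@3, authorship ....
After op 3 (insert('d')): buffer="dphxdv" (len 6), cursors c1@1 c2@5, authorship 1...2.

Answer: dphxdv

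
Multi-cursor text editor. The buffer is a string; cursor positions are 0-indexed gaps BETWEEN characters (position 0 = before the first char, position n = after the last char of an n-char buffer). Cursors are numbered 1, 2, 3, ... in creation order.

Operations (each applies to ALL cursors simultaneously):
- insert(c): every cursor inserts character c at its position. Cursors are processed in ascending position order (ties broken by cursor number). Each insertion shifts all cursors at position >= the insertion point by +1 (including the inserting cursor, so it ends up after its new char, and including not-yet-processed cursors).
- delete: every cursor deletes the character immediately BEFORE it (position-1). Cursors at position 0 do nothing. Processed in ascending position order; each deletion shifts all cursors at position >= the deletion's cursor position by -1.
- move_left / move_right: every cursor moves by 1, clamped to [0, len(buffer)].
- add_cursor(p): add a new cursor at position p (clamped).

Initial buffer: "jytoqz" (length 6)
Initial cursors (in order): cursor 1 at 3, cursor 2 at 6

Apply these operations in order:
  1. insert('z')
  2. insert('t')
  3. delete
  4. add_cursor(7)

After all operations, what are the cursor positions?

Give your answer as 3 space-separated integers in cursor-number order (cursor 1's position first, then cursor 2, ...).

Answer: 4 8 7

Derivation:
After op 1 (insert('z')): buffer="jytzoqzz" (len 8), cursors c1@4 c2@8, authorship ...1...2
After op 2 (insert('t')): buffer="jytztoqzzt" (len 10), cursors c1@5 c2@10, authorship ...11...22
After op 3 (delete): buffer="jytzoqzz" (len 8), cursors c1@4 c2@8, authorship ...1...2
After op 4 (add_cursor(7)): buffer="jytzoqzz" (len 8), cursors c1@4 c3@7 c2@8, authorship ...1...2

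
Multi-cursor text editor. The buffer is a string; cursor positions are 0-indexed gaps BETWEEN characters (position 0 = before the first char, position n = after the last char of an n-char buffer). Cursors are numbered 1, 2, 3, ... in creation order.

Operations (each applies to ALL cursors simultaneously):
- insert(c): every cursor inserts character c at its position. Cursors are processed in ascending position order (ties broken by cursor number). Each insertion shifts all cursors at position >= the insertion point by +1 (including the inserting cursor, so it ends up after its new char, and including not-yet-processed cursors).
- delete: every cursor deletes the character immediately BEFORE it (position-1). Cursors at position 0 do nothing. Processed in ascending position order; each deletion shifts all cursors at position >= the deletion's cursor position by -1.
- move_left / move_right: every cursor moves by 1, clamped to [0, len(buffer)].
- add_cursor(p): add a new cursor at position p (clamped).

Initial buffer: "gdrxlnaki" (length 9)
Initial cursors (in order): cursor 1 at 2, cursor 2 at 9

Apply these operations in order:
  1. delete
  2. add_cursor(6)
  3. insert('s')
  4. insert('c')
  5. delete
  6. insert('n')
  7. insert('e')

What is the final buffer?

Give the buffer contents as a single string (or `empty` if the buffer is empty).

Answer: gsnerxlnasneksne

Derivation:
After op 1 (delete): buffer="grxlnak" (len 7), cursors c1@1 c2@7, authorship .......
After op 2 (add_cursor(6)): buffer="grxlnak" (len 7), cursors c1@1 c3@6 c2@7, authorship .......
After op 3 (insert('s')): buffer="gsrxlnasks" (len 10), cursors c1@2 c3@8 c2@10, authorship .1.....3.2
After op 4 (insert('c')): buffer="gscrxlnascksc" (len 13), cursors c1@3 c3@10 c2@13, authorship .11.....33.22
After op 5 (delete): buffer="gsrxlnasks" (len 10), cursors c1@2 c3@8 c2@10, authorship .1.....3.2
After op 6 (insert('n')): buffer="gsnrxlnasnksn" (len 13), cursors c1@3 c3@10 c2@13, authorship .11.....33.22
After op 7 (insert('e')): buffer="gsnerxlnasneksne" (len 16), cursors c1@4 c3@12 c2@16, authorship .111.....333.222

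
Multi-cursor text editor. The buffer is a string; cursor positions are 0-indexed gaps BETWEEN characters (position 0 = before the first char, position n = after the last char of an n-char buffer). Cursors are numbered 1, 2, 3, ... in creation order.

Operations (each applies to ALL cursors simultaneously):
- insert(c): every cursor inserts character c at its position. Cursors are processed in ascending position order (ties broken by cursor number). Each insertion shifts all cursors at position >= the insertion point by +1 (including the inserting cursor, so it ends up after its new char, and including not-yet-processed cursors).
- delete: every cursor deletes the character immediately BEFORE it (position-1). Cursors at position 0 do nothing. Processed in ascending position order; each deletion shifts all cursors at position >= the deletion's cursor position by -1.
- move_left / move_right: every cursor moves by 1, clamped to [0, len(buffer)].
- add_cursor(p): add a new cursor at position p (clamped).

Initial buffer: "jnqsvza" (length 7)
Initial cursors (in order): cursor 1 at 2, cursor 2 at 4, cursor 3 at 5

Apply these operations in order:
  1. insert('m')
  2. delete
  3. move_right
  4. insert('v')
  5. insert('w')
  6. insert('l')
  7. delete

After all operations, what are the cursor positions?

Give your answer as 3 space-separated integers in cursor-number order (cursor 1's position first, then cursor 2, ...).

Answer: 5 9 12

Derivation:
After op 1 (insert('m')): buffer="jnmqsmvmza" (len 10), cursors c1@3 c2@6 c3@8, authorship ..1..2.3..
After op 2 (delete): buffer="jnqsvza" (len 7), cursors c1@2 c2@4 c3@5, authorship .......
After op 3 (move_right): buffer="jnqsvza" (len 7), cursors c1@3 c2@5 c3@6, authorship .......
After op 4 (insert('v')): buffer="jnqvsvvzva" (len 10), cursors c1@4 c2@7 c3@9, authorship ...1..2.3.
After op 5 (insert('w')): buffer="jnqvwsvvwzvwa" (len 13), cursors c1@5 c2@9 c3@12, authorship ...11..22.33.
After op 6 (insert('l')): buffer="jnqvwlsvvwlzvwla" (len 16), cursors c1@6 c2@11 c3@15, authorship ...111..222.333.
After op 7 (delete): buffer="jnqvwsvvwzvwa" (len 13), cursors c1@5 c2@9 c3@12, authorship ...11..22.33.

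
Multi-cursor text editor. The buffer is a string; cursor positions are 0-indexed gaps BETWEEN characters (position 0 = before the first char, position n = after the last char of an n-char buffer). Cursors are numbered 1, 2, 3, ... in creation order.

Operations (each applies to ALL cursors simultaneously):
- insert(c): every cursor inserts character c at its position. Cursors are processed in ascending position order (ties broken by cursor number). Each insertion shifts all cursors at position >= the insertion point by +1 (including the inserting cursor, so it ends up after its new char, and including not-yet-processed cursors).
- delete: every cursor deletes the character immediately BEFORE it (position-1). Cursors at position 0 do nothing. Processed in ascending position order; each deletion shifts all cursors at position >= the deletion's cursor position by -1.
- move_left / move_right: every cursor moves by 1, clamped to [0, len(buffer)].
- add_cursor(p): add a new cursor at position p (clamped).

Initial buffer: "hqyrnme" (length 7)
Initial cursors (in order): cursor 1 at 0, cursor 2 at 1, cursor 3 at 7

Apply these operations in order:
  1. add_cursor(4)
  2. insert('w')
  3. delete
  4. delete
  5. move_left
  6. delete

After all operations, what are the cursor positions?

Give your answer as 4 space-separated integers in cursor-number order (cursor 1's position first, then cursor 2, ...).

Answer: 0 0 1 0

Derivation:
After op 1 (add_cursor(4)): buffer="hqyrnme" (len 7), cursors c1@0 c2@1 c4@4 c3@7, authorship .......
After op 2 (insert('w')): buffer="whwqyrwnmew" (len 11), cursors c1@1 c2@3 c4@7 c3@11, authorship 1.2...4...3
After op 3 (delete): buffer="hqyrnme" (len 7), cursors c1@0 c2@1 c4@4 c3@7, authorship .......
After op 4 (delete): buffer="qynm" (len 4), cursors c1@0 c2@0 c4@2 c3@4, authorship ....
After op 5 (move_left): buffer="qynm" (len 4), cursors c1@0 c2@0 c4@1 c3@3, authorship ....
After op 6 (delete): buffer="ym" (len 2), cursors c1@0 c2@0 c4@0 c3@1, authorship ..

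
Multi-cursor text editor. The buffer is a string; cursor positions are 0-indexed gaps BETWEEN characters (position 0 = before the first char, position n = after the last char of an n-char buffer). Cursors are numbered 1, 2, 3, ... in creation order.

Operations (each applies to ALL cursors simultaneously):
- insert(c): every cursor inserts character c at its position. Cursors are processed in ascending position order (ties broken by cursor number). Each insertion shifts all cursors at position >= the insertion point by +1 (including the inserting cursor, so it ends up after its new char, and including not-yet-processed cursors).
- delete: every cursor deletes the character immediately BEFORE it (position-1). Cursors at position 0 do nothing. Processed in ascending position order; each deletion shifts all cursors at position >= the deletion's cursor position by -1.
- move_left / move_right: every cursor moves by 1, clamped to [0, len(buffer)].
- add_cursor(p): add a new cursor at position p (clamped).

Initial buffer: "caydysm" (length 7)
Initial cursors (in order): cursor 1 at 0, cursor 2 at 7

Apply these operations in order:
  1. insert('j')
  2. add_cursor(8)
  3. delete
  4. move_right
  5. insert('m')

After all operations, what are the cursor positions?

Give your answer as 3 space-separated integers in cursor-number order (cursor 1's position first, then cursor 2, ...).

After op 1 (insert('j')): buffer="jcaydysmj" (len 9), cursors c1@1 c2@9, authorship 1.......2
After op 2 (add_cursor(8)): buffer="jcaydysmj" (len 9), cursors c1@1 c3@8 c2@9, authorship 1.......2
After op 3 (delete): buffer="caydys" (len 6), cursors c1@0 c2@6 c3@6, authorship ......
After op 4 (move_right): buffer="caydys" (len 6), cursors c1@1 c2@6 c3@6, authorship ......
After op 5 (insert('m')): buffer="cmaydysmm" (len 9), cursors c1@2 c2@9 c3@9, authorship .1.....23

Answer: 2 9 9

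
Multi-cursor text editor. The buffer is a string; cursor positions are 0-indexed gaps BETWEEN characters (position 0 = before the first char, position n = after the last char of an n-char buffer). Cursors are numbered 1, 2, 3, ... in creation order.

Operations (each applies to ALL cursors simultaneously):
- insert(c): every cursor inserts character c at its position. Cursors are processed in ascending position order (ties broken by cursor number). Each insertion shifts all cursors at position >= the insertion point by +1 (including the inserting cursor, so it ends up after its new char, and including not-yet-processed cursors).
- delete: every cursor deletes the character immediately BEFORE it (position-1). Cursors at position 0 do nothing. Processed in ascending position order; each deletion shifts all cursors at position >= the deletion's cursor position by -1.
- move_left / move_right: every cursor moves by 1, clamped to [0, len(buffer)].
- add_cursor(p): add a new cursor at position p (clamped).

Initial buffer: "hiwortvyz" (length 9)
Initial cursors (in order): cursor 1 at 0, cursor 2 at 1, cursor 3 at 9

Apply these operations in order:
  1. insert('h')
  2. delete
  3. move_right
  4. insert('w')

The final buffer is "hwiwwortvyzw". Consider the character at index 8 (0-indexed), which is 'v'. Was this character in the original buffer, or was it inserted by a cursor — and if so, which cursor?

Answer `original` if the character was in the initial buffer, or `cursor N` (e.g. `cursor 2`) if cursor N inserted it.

Answer: original

Derivation:
After op 1 (insert('h')): buffer="hhhiwortvyzh" (len 12), cursors c1@1 c2@3 c3@12, authorship 1.2........3
After op 2 (delete): buffer="hiwortvyz" (len 9), cursors c1@0 c2@1 c3@9, authorship .........
After op 3 (move_right): buffer="hiwortvyz" (len 9), cursors c1@1 c2@2 c3@9, authorship .........
After op 4 (insert('w')): buffer="hwiwwortvyzw" (len 12), cursors c1@2 c2@4 c3@12, authorship .1.2.......3
Authorship (.=original, N=cursor N): . 1 . 2 . . . . . . . 3
Index 8: author = original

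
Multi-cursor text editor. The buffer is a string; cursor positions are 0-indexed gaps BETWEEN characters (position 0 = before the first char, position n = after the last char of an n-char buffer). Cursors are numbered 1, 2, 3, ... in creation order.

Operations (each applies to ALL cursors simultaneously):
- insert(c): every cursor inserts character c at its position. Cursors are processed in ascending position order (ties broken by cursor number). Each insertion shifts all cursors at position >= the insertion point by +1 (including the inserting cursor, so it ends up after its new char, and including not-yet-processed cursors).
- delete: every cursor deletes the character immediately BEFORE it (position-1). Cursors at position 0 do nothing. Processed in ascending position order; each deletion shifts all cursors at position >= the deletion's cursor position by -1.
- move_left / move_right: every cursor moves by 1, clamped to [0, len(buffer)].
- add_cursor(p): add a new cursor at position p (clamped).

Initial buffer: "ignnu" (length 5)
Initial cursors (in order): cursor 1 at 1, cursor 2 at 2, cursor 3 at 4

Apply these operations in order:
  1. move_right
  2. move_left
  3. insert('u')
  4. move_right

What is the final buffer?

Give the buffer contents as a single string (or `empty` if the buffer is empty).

Answer: iugunnuu

Derivation:
After op 1 (move_right): buffer="ignnu" (len 5), cursors c1@2 c2@3 c3@5, authorship .....
After op 2 (move_left): buffer="ignnu" (len 5), cursors c1@1 c2@2 c3@4, authorship .....
After op 3 (insert('u')): buffer="iugunnuu" (len 8), cursors c1@2 c2@4 c3@7, authorship .1.2..3.
After op 4 (move_right): buffer="iugunnuu" (len 8), cursors c1@3 c2@5 c3@8, authorship .1.2..3.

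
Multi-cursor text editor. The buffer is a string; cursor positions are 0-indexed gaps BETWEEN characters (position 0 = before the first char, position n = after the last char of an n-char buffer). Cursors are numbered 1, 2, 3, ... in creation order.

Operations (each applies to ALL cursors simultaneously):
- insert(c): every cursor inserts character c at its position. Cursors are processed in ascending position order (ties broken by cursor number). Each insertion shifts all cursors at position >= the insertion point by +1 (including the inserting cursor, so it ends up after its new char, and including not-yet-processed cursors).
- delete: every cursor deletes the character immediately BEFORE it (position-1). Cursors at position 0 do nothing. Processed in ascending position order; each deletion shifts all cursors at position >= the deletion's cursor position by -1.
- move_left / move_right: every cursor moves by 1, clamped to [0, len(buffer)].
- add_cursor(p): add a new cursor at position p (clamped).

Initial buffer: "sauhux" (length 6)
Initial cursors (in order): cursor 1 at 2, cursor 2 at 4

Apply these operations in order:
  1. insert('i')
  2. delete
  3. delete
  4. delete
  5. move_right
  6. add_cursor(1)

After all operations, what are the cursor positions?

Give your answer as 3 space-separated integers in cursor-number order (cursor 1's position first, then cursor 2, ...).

After op 1 (insert('i')): buffer="saiuhiux" (len 8), cursors c1@3 c2@6, authorship ..1..2..
After op 2 (delete): buffer="sauhux" (len 6), cursors c1@2 c2@4, authorship ......
After op 3 (delete): buffer="suux" (len 4), cursors c1@1 c2@2, authorship ....
After op 4 (delete): buffer="ux" (len 2), cursors c1@0 c2@0, authorship ..
After op 5 (move_right): buffer="ux" (len 2), cursors c1@1 c2@1, authorship ..
After op 6 (add_cursor(1)): buffer="ux" (len 2), cursors c1@1 c2@1 c3@1, authorship ..

Answer: 1 1 1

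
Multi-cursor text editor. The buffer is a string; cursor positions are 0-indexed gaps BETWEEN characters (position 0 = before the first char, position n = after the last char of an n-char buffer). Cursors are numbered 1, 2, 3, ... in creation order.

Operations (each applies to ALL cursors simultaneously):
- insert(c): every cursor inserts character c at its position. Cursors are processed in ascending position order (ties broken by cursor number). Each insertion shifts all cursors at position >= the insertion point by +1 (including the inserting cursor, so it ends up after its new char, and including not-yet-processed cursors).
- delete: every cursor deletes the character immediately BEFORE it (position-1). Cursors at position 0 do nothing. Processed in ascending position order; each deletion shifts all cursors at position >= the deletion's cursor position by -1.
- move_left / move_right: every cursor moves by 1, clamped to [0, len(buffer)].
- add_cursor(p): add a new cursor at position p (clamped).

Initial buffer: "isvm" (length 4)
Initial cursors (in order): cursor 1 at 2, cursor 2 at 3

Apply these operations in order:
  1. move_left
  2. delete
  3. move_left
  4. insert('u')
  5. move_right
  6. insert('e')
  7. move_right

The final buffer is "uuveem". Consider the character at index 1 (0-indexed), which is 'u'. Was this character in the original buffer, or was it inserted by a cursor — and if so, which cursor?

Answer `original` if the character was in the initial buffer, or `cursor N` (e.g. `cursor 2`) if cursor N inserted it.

Answer: cursor 2

Derivation:
After op 1 (move_left): buffer="isvm" (len 4), cursors c1@1 c2@2, authorship ....
After op 2 (delete): buffer="vm" (len 2), cursors c1@0 c2@0, authorship ..
After op 3 (move_left): buffer="vm" (len 2), cursors c1@0 c2@0, authorship ..
After op 4 (insert('u')): buffer="uuvm" (len 4), cursors c1@2 c2@2, authorship 12..
After op 5 (move_right): buffer="uuvm" (len 4), cursors c1@3 c2@3, authorship 12..
After op 6 (insert('e')): buffer="uuveem" (len 6), cursors c1@5 c2@5, authorship 12.12.
After op 7 (move_right): buffer="uuveem" (len 6), cursors c1@6 c2@6, authorship 12.12.
Authorship (.=original, N=cursor N): 1 2 . 1 2 .
Index 1: author = 2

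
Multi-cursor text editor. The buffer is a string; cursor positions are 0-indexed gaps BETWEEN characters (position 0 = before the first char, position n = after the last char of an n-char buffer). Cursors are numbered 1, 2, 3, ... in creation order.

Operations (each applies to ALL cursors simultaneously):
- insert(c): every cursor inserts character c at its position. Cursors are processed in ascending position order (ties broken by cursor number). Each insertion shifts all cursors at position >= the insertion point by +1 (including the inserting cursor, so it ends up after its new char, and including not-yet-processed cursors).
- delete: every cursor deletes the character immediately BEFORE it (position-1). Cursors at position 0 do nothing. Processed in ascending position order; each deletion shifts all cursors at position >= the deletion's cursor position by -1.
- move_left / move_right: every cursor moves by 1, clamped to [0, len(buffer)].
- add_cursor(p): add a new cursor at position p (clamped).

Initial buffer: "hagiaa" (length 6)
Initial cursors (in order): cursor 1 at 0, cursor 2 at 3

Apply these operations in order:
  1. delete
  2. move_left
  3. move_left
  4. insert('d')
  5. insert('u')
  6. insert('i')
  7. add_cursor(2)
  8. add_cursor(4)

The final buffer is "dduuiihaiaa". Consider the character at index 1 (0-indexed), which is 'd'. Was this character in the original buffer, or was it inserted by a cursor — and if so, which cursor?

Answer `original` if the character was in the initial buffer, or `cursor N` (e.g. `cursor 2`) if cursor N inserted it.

Answer: cursor 2

Derivation:
After op 1 (delete): buffer="haiaa" (len 5), cursors c1@0 c2@2, authorship .....
After op 2 (move_left): buffer="haiaa" (len 5), cursors c1@0 c2@1, authorship .....
After op 3 (move_left): buffer="haiaa" (len 5), cursors c1@0 c2@0, authorship .....
After op 4 (insert('d')): buffer="ddhaiaa" (len 7), cursors c1@2 c2@2, authorship 12.....
After op 5 (insert('u')): buffer="dduuhaiaa" (len 9), cursors c1@4 c2@4, authorship 1212.....
After op 6 (insert('i')): buffer="dduuiihaiaa" (len 11), cursors c1@6 c2@6, authorship 121212.....
After op 7 (add_cursor(2)): buffer="dduuiihaiaa" (len 11), cursors c3@2 c1@6 c2@6, authorship 121212.....
After op 8 (add_cursor(4)): buffer="dduuiihaiaa" (len 11), cursors c3@2 c4@4 c1@6 c2@6, authorship 121212.....
Authorship (.=original, N=cursor N): 1 2 1 2 1 2 . . . . .
Index 1: author = 2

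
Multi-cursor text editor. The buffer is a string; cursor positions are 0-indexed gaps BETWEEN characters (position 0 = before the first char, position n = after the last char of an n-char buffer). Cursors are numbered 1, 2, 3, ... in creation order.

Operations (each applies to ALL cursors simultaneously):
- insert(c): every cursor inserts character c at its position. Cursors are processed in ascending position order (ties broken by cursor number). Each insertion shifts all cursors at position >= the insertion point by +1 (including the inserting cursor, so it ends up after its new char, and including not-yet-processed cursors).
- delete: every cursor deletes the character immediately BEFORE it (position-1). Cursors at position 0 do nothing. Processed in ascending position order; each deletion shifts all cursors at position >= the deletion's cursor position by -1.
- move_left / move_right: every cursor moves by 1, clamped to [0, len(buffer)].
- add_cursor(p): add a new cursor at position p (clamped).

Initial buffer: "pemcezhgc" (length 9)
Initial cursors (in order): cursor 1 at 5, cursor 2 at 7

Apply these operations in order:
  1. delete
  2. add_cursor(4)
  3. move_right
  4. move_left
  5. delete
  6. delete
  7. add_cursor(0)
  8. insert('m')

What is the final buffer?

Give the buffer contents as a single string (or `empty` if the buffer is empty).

Answer: mmmmgc

Derivation:
After op 1 (delete): buffer="pemczgc" (len 7), cursors c1@4 c2@5, authorship .......
After op 2 (add_cursor(4)): buffer="pemczgc" (len 7), cursors c1@4 c3@4 c2@5, authorship .......
After op 3 (move_right): buffer="pemczgc" (len 7), cursors c1@5 c3@5 c2@6, authorship .......
After op 4 (move_left): buffer="pemczgc" (len 7), cursors c1@4 c3@4 c2@5, authorship .......
After op 5 (delete): buffer="pegc" (len 4), cursors c1@2 c2@2 c3@2, authorship ....
After op 6 (delete): buffer="gc" (len 2), cursors c1@0 c2@0 c3@0, authorship ..
After op 7 (add_cursor(0)): buffer="gc" (len 2), cursors c1@0 c2@0 c3@0 c4@0, authorship ..
After op 8 (insert('m')): buffer="mmmmgc" (len 6), cursors c1@4 c2@4 c3@4 c4@4, authorship 1234..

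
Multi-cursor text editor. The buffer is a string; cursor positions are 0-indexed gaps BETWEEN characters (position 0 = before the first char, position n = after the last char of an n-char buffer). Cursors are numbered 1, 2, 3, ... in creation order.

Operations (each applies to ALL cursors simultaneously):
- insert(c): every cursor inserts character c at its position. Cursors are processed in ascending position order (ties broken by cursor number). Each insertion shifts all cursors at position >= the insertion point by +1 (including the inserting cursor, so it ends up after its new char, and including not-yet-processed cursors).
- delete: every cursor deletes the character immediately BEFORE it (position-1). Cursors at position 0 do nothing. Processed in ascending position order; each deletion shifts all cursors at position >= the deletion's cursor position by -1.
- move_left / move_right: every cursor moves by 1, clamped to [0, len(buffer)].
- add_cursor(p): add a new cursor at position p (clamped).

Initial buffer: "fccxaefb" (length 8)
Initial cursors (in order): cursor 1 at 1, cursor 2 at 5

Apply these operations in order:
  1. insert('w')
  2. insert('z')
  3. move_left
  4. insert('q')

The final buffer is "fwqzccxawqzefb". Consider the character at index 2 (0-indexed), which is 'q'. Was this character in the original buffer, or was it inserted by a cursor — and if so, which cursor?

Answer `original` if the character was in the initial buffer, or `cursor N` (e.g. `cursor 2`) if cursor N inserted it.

After op 1 (insert('w')): buffer="fwccxawefb" (len 10), cursors c1@2 c2@7, authorship .1....2...
After op 2 (insert('z')): buffer="fwzccxawzefb" (len 12), cursors c1@3 c2@9, authorship .11....22...
After op 3 (move_left): buffer="fwzccxawzefb" (len 12), cursors c1@2 c2@8, authorship .11....22...
After op 4 (insert('q')): buffer="fwqzccxawqzefb" (len 14), cursors c1@3 c2@10, authorship .111....222...
Authorship (.=original, N=cursor N): . 1 1 1 . . . . 2 2 2 . . .
Index 2: author = 1

Answer: cursor 1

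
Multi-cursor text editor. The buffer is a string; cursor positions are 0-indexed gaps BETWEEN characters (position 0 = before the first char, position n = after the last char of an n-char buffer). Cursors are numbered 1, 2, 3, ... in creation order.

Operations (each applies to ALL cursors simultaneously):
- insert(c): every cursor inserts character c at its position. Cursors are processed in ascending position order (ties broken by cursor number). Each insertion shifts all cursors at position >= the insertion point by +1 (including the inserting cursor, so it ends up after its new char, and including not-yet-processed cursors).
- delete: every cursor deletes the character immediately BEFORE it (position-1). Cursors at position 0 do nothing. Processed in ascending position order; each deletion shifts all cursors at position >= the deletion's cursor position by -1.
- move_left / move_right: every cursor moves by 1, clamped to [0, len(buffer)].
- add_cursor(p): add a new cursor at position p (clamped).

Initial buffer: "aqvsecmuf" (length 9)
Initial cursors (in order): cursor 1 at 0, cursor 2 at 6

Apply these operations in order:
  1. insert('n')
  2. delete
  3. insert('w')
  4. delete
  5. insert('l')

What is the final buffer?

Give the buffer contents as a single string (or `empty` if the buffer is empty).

After op 1 (insert('n')): buffer="naqvsecnmuf" (len 11), cursors c1@1 c2@8, authorship 1......2...
After op 2 (delete): buffer="aqvsecmuf" (len 9), cursors c1@0 c2@6, authorship .........
After op 3 (insert('w')): buffer="waqvsecwmuf" (len 11), cursors c1@1 c2@8, authorship 1......2...
After op 4 (delete): buffer="aqvsecmuf" (len 9), cursors c1@0 c2@6, authorship .........
After op 5 (insert('l')): buffer="laqvseclmuf" (len 11), cursors c1@1 c2@8, authorship 1......2...

Answer: laqvseclmuf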